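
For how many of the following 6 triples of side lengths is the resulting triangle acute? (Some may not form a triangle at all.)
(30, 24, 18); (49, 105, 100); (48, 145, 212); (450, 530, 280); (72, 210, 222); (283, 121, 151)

1

(30,24,18): 18²+24² = 900 = 30² → right
(49,105,100): 49²+100² = 12401 > 11025 = 105² → acute
(48,145,212): 48+145 ≤ 212, not a triangle
(450,530,280): 280²+450² = 280900 = 530² → right
(72,210,222): 72²+210² = 49284 = 222² → right
(283,121,151): 121+151 ≤ 283, not a triangle
1 of the 6 is acute.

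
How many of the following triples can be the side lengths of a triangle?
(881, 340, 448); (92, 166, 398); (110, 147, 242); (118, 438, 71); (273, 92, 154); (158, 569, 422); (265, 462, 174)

2

(340,448,881): 340+448 ≤ 881 → not valid
(92,166,398): 92+166 ≤ 398 → not valid
(110,147,242): 110+147 > 242 → valid
(71,118,438): 71+118 ≤ 438 → not valid
(92,154,273): 92+154 ≤ 273 → not valid
(158,422,569): 158+422 > 569 → valid
(174,265,462): 174+265 ≤ 462 → not valid
2 of the 7 triples form a triangle.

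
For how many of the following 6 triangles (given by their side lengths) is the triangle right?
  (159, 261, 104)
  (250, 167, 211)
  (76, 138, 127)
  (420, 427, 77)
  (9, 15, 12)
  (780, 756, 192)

3

(159,261,104): 104²+159² = 36097 < 68121 = 261² → obtuse
(250,167,211): 167²+211² = 72410 > 62500 = 250² → acute
(76,138,127): 76²+127² = 21905 > 19044 = 138² → acute
(420,427,77): 77²+420² = 182329 = 427² → right
(9,15,12): 9²+12² = 225 = 15² → right
(780,756,192): 192²+756² = 608400 = 780² → right
3 of the 6 are right.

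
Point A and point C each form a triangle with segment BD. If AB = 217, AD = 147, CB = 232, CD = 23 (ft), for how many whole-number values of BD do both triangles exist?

From triangle ABD: 70 < BD < 364.
From triangle CBD: 209 < BD < 255.
Intersection: 209 < BD < 255, so integers 210 through 254: 45 values.

45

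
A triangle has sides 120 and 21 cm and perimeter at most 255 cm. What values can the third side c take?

Triangle inequality alone gives 99 < c < 141.
The perimeter condition gives c ≤ 255 − 120 − 21 = 114.
Intersecting the two: 99 < c ≤ 114.

99 < c ≤ 114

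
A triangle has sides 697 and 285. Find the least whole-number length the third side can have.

413

The third side must be strictly greater than |697 − 285| = 412.
The smallest integer above 412 is 413.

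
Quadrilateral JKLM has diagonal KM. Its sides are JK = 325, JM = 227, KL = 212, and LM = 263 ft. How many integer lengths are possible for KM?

From triangle JKM: 98 < KM < 552.
From triangle LKM: 51 < KM < 475.
Intersection: 98 < KM < 475, so integers 99 through 474: 376 values.

376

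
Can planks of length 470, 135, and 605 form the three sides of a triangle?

No

The two shorter sides sum to 605, exactly equal to the longest side 605.
That gives only a degenerate (flat) triangle — the inequality must be strict.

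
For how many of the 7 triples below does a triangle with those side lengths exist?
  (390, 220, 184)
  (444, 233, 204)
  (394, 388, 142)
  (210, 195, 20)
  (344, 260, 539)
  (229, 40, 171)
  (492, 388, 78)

4

(184,220,390): 184+220 > 390 → valid
(204,233,444): 204+233 ≤ 444 → not valid
(142,388,394): 142+388 > 394 → valid
(20,195,210): 20+195 > 210 → valid
(260,344,539): 260+344 > 539 → valid
(40,171,229): 40+171 ≤ 229 → not valid
(78,388,492): 78+388 ≤ 492 → not valid
4 of the 7 triples form a triangle.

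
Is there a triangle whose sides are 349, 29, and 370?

The longest side is 370, and the other two sum to 378.
Since 378 > 370, the triangle inequality holds.

Yes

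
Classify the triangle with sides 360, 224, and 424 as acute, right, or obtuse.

right

Compare the square of the longest side to the sum of squares of the other two: 224² + 360² = 179776 = 424².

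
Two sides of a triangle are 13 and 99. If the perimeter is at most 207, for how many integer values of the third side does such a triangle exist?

Triangle inequality: 86 < x < 112. Perimeter ≤ 207 gives x ≤ 207 − 13 − 99 = 95.
So 86 < x ≤ 95; integers 87 through 95: 9 values.

9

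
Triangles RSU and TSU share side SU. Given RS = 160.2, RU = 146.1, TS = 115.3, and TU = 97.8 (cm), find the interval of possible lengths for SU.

From triangle RSU: |160.2 − 146.1| < SU < 160.2 + 146.1, i.e. 14.1 < SU < 306.3.
From triangle TSU: 17.5 < SU < 213.1.
Both must hold, so SU lies in the intersection.

17.5 < SU < 213.1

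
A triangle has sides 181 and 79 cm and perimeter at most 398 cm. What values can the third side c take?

102 < c ≤ 138

Triangle inequality alone gives 102 < c < 260.
The perimeter condition gives c ≤ 398 − 181 − 79 = 138.
Intersecting the two: 102 < c ≤ 138.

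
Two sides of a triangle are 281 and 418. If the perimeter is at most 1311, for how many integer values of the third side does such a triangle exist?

Triangle inequality: 137 < x < 699. Perimeter ≤ 1311 gives x ≤ 1311 − 281 − 418 = 612.
So 137 < x ≤ 612; integers 138 through 612: 475 values.

475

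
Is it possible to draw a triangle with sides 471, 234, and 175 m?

No

The longest side is 471, but the other two sum to only 409.
409 < 471, so the triangle inequality fails.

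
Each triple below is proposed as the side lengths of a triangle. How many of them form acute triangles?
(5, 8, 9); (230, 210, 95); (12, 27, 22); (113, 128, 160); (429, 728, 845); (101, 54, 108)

4

(5,8,9): 5²+8² = 89 > 81 = 9² → acute
(230,210,95): 95²+210² = 53125 > 52900 = 230² → acute
(12,27,22): 12²+22² = 628 < 729 = 27² → obtuse
(113,128,160): 113²+128² = 29153 > 25600 = 160² → acute
(429,728,845): 429²+728² = 714025 = 845² → right
(101,54,108): 54²+101² = 13117 > 11664 = 108² → acute
4 of the 6 are acute.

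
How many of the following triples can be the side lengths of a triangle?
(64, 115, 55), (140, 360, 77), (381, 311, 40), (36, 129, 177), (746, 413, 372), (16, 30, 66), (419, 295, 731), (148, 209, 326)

3

(55,64,115): 55+64 > 115 → valid
(77,140,360): 77+140 ≤ 360 → not valid
(40,311,381): 40+311 ≤ 381 → not valid
(36,129,177): 36+129 ≤ 177 → not valid
(372,413,746): 372+413 > 746 → valid
(16,30,66): 16+30 ≤ 66 → not valid
(295,419,731): 295+419 ≤ 731 → not valid
(148,209,326): 148+209 > 326 → valid
3 of the 8 triples form a triangle.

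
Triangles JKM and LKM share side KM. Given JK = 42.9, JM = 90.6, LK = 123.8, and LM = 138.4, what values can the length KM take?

47.7 < KM < 133.5

From triangle JKM: |42.9 − 90.6| < KM < 42.9 + 90.6, i.e. 47.7 < KM < 133.5.
From triangle LKM: 14.6 < KM < 262.2.
Both must hold, so KM lies in the intersection.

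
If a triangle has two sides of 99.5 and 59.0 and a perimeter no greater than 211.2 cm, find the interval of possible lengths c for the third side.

40.5 < c ≤ 52.7

Triangle inequality alone gives 40.5 < c < 158.5.
The perimeter condition gives c ≤ 211.2 − 99.5 − 59.0 = 52.7.
Intersecting the two: 40.5 < c ≤ 52.7.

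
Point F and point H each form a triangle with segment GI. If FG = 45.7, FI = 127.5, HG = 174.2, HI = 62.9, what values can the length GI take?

From triangle FGI: |45.7 − 127.5| < GI < 45.7 + 127.5, i.e. 81.8 < GI < 173.2.
From triangle HGI: 111.3 < GI < 237.1.
Both must hold, so GI lies in the intersection.

111.3 < GI < 173.2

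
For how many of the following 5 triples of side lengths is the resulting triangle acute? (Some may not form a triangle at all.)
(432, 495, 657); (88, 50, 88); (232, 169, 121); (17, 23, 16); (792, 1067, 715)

2

(432,495,657): 432²+495² = 431649 = 657² → right
(88,50,88): 50²+88² = 10244 > 7744 = 88² → acute
(232,169,121): 121²+169² = 43202 < 53824 = 232² → obtuse
(17,23,16): 16²+17² = 545 > 529 = 23² → acute
(792,1067,715): 715²+792² = 1138489 = 1067² → right
2 of the 5 are acute.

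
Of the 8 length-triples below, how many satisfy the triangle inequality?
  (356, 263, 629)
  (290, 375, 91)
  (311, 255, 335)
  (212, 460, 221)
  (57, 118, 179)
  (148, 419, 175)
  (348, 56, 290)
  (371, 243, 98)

(263,356,629): 263+356 ≤ 629 → not valid
(91,290,375): 91+290 > 375 → valid
(255,311,335): 255+311 > 335 → valid
(212,221,460): 212+221 ≤ 460 → not valid
(57,118,179): 57+118 ≤ 179 → not valid
(148,175,419): 148+175 ≤ 419 → not valid
(56,290,348): 56+290 ≤ 348 → not valid
(98,243,371): 98+243 ≤ 371 → not valid
2 of the 8 triples form a triangle.

2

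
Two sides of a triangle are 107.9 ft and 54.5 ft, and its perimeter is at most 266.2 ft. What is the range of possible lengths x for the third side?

Triangle inequality alone gives 53.4 < x < 162.4.
The perimeter condition gives x ≤ 266.2 − 107.9 − 54.5 = 103.8.
Intersecting the two: 53.4 < x ≤ 103.8.

53.4 < x ≤ 103.8 ft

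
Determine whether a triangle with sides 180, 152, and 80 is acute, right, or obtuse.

Compare the square of the longest side to the sum of squares of the other two: 80² + 152² = 29504 < 32400 = 180².

obtuse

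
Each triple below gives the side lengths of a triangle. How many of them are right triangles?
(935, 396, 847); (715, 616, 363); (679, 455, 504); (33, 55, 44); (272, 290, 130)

4

(935,396,847): 396²+847² = 874225 = 935² → right
(715,616,363): 363²+616² = 511225 = 715² → right
(679,455,504): 455²+504² = 461041 = 679² → right
(33,55,44): 33²+44² = 3025 = 55² → right
(272,290,130): 130²+272² = 90884 > 84100 = 290² → acute
4 of the 5 are right.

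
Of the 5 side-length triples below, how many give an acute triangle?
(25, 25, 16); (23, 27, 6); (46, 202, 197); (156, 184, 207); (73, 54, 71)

4

(25,25,16): 16²+25² = 881 > 625 = 25² → acute
(23,27,6): 6²+23² = 565 < 729 = 27² → obtuse
(46,202,197): 46²+197² = 40925 > 40804 = 202² → acute
(156,184,207): 156²+184² = 58192 > 42849 = 207² → acute
(73,54,71): 54²+71² = 7957 > 5329 = 73² → acute
4 of the 5 are acute.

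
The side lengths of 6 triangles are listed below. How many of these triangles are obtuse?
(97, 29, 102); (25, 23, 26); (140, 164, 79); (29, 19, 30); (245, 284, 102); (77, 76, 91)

(97,29,102): 29²+97² = 10250 < 10404 = 102² → obtuse
(25,23,26): 23²+25² = 1154 > 676 = 26² → acute
(140,164,79): 79²+140² = 25841 < 26896 = 164² → obtuse
(29,19,30): 19²+29² = 1202 > 900 = 30² → acute
(245,284,102): 102²+245² = 70429 < 80656 = 284² → obtuse
(77,76,91): 76²+77² = 11705 > 8281 = 91² → acute
3 of the 6 are obtuse.

3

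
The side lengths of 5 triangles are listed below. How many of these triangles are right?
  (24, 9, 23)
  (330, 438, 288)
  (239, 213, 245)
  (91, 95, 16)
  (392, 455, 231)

(24,9,23): 9²+23² = 610 > 576 = 24² → acute
(330,438,288): 288²+330² = 191844 = 438² → right
(239,213,245): 213²+239² = 102490 > 60025 = 245² → acute
(91,95,16): 16²+91² = 8537 < 9025 = 95² → obtuse
(392,455,231): 231²+392² = 207025 = 455² → right
2 of the 5 are right.

2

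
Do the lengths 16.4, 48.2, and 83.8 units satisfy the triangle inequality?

The longest side is 83.8, but the other two sum to only 64.6.
64.6 < 83.8, so the triangle inequality fails.

No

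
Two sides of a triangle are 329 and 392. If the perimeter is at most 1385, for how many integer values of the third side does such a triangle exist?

601

Triangle inequality: 63 < x < 721. Perimeter ≤ 1385 gives x ≤ 1385 − 329 − 392 = 664.
So 63 < x ≤ 664; integers 64 through 664: 601 values.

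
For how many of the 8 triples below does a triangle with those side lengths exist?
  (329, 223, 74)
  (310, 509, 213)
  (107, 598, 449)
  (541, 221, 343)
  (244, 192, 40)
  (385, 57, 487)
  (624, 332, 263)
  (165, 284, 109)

(74,223,329): 74+223 ≤ 329 → not valid
(213,310,509): 213+310 > 509 → valid
(107,449,598): 107+449 ≤ 598 → not valid
(221,343,541): 221+343 > 541 → valid
(40,192,244): 40+192 ≤ 244 → not valid
(57,385,487): 57+385 ≤ 487 → not valid
(263,332,624): 263+332 ≤ 624 → not valid
(109,165,284): 109+165 ≤ 284 → not valid
2 of the 8 triples form a triangle.

2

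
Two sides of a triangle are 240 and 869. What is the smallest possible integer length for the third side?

630

The third side must be strictly greater than |240 − 869| = 629.
The smallest integer above 629 is 630.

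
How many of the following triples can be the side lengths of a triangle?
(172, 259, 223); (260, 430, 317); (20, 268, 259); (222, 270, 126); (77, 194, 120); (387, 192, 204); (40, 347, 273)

6

(172,223,259): 172+223 > 259 → valid
(260,317,430): 260+317 > 430 → valid
(20,259,268): 20+259 > 268 → valid
(126,222,270): 126+222 > 270 → valid
(77,120,194): 77+120 > 194 → valid
(192,204,387): 192+204 > 387 → valid
(40,273,347): 40+273 ≤ 347 → not valid
6 of the 7 triples form a triangle.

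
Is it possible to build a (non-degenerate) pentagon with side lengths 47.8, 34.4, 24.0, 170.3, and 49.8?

No

For a pentagon, each side must be shorter than the sum of the others.
Here the longest side is 170.3, but the remaining 4 sides sum to only 156.0.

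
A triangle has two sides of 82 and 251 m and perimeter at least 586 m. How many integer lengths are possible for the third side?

Triangle inequality: 169 < x < 333. Perimeter ≥ 586 gives x ≥ 586 − 82 − 251 = 253.
So 253 ≤ x < 333; integers 253 through 332: 80 values.

80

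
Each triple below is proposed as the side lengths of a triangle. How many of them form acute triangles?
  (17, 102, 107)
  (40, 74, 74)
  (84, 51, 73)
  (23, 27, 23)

3

(17,102,107): 17²+102² = 10693 < 11449 = 107² → obtuse
(40,74,74): 40²+74² = 7076 > 5476 = 74² → acute
(84,51,73): 51²+73² = 7930 > 7056 = 84² → acute
(23,27,23): 23²+23² = 1058 > 729 = 27² → acute
3 of the 4 are acute.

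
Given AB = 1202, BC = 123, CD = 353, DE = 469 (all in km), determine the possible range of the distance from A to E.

257 ≤ AE ≤ 2147 km

The maximum is all hops collinear in one direction: 1202 + 123 + 353 + 469 = 2147.
The longest hop is 1202; the others sum to 945. Folding the others back against it leaves at least 1202 − 945 = 257.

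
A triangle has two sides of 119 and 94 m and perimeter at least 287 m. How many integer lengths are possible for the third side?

Triangle inequality: 25 < x < 213. Perimeter ≥ 287 gives x ≥ 287 − 119 − 94 = 74.
So 74 ≤ x < 213; integers 74 through 212: 139 values.

139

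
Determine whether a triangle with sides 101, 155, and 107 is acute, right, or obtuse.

obtuse

Compare the square of the longest side to the sum of squares of the other two: 101² + 107² = 21650 < 24025 = 155².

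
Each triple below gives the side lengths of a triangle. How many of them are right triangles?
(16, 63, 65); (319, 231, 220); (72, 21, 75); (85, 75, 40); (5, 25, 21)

4

(16,63,65): 16²+63² = 4225 = 65² → right
(319,231,220): 220²+231² = 101761 = 319² → right
(72,21,75): 21²+72² = 5625 = 75² → right
(85,75,40): 40²+75² = 7225 = 85² → right
(5,25,21): 5²+21² = 466 < 625 = 25² → obtuse
4 of the 5 are right.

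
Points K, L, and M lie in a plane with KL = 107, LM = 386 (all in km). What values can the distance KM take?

279 ≤ KM ≤ 493 km

By the triangle inequality, |107 − 386| ≤ KM ≤ 107 + 386.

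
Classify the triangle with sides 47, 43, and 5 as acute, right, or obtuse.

Compare the square of the longest side to the sum of squares of the other two: 5² + 43² = 1874 < 2209 = 47².

obtuse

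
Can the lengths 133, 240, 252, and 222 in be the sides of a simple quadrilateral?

A quadrilateral exists iff every side is shorter than the sum of the others — equivalently, the longest side is less than the sum of the rest.
Longest side 252 < 595 (sum of the remaining 3), so yes.

Yes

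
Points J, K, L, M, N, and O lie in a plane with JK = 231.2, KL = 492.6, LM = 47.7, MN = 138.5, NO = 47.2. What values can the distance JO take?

28.0 ≤ JO ≤ 957.2

The maximum is all hops collinear in one direction: 231.2 + 492.6 + 47.7 + 138.5 + 47.2 = 957.2.
The longest hop is 492.6; the others sum to 464.6. Folding the others back against it leaves at least 492.6 − 464.6 = 28.0.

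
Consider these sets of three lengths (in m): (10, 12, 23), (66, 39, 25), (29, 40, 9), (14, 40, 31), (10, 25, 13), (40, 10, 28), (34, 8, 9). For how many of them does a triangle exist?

1

(10,12,23): 10+12 ≤ 23 → not valid
(25,39,66): 25+39 ≤ 66 → not valid
(9,29,40): 9+29 ≤ 40 → not valid
(14,31,40): 14+31 > 40 → valid
(10,13,25): 10+13 ≤ 25 → not valid
(10,28,40): 10+28 ≤ 40 → not valid
(8,9,34): 8+9 ≤ 34 → not valid
1 of the 7 triples forms a triangle.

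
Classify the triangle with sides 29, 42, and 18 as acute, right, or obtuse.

Compare the square of the longest side to the sum of squares of the other two: 18² + 29² = 1165 < 1764 = 42².

obtuse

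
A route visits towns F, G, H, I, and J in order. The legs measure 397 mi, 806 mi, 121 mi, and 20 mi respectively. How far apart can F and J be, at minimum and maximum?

268 ≤ FJ ≤ 1344 mi

The maximum is all hops collinear in one direction: 397 + 806 + 121 + 20 = 1344.
The longest hop is 806; the others sum to 538. Folding the others back against it leaves at least 806 − 538 = 268.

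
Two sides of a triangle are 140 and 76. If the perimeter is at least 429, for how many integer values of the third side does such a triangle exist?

3

Triangle inequality: 64 < x < 216. Perimeter ≥ 429 gives x ≥ 429 − 140 − 76 = 213.
So 213 ≤ x < 216; integers 213 through 215: 3 values.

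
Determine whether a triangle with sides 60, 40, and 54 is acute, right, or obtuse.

Compare the square of the longest side to the sum of squares of the other two: 40² + 54² = 4516 > 3600 = 60².

acute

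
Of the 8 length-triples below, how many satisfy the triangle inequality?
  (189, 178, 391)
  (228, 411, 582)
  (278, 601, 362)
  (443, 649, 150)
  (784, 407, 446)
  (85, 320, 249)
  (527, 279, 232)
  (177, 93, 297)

(178,189,391): 178+189 ≤ 391 → not valid
(228,411,582): 228+411 > 582 → valid
(278,362,601): 278+362 > 601 → valid
(150,443,649): 150+443 ≤ 649 → not valid
(407,446,784): 407+446 > 784 → valid
(85,249,320): 85+249 > 320 → valid
(232,279,527): 232+279 ≤ 527 → not valid
(93,177,297): 93+177 ≤ 297 → not valid
4 of the 8 triples form a triangle.

4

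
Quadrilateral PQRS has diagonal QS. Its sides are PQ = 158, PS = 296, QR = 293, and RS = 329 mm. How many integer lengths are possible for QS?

315

From triangle PQS: 138 < QS < 454.
From triangle RQS: 36 < QS < 622.
Intersection: 138 < QS < 454, so integers 139 through 453: 315 values.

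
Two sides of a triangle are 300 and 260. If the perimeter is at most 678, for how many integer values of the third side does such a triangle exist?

78

Triangle inequality: 40 < x < 560. Perimeter ≤ 678 gives x ≤ 678 − 300 − 260 = 118.
So 40 < x ≤ 118; integers 41 through 118: 78 values.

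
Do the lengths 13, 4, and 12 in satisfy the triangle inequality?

Yes

The longest side is 13, and the other two sum to 16.
Since 16 > 13, the triangle inequality holds.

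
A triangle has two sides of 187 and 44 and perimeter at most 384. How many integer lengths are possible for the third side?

10

Triangle inequality: 143 < x < 231. Perimeter ≤ 384 gives x ≤ 384 − 187 − 44 = 153.
So 143 < x ≤ 153; integers 144 through 153: 10 values.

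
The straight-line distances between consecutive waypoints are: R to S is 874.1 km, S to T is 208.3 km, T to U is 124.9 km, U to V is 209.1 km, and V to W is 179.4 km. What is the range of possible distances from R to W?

152.4 ≤ RW ≤ 1595.8 km

The maximum is all hops collinear in one direction: 874.1 + 208.3 + 124.9 + 209.1 + 179.4 = 1595.8.
The longest hop is 874.1; the others sum to 721.7. Folding the others back against it leaves at least 874.1 − 721.7 = 152.4.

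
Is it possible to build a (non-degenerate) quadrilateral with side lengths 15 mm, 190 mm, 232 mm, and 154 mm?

A quadrilateral exists iff every side is shorter than the sum of the others — equivalently, the longest side is less than the sum of the rest.
Longest side 232 < 359 (sum of the remaining 3), so yes.

Yes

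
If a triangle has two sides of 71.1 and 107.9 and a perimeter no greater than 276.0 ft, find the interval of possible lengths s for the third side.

Triangle inequality alone gives 36.8 < s < 179.0.
The perimeter condition gives s ≤ 276.0 − 71.1 − 107.9 = 97.0.
Intersecting the two: 36.8 < s ≤ 97.0.

36.8 < s ≤ 97.0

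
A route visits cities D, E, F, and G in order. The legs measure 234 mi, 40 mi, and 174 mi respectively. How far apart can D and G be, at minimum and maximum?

20 ≤ DG ≤ 448 mi

The maximum is all hops collinear in one direction: 234 + 40 + 174 = 448.
The longest hop is 234; the others sum to 214. Folding the others back against it leaves at least 234 − 214 = 20.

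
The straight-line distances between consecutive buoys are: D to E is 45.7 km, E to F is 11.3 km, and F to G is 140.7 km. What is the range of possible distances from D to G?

83.7 ≤ DG ≤ 197.7 km

The maximum is all hops collinear in one direction: 45.7 + 11.3 + 140.7 = 197.7.
The longest hop is 140.7; the others sum to 57.0. Folding the others back against it leaves at least 140.7 − 57.0 = 83.7.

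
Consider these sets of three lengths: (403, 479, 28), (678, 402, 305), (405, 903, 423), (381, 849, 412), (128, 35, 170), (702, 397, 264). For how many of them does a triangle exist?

(28,403,479): 28+403 ≤ 479 → not valid
(305,402,678): 305+402 > 678 → valid
(405,423,903): 405+423 ≤ 903 → not valid
(381,412,849): 381+412 ≤ 849 → not valid
(35,128,170): 35+128 ≤ 170 → not valid
(264,397,702): 264+397 ≤ 702 → not valid
1 of the 6 triples forms a triangle.

1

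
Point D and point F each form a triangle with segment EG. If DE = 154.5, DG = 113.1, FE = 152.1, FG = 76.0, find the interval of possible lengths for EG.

From triangle DEG: |154.5 − 113.1| < EG < 154.5 + 113.1, i.e. 41.4 < EG < 267.6.
From triangle FEG: 76.1 < EG < 228.1.
Both must hold, so EG lies in the intersection.

76.1 < EG < 228.1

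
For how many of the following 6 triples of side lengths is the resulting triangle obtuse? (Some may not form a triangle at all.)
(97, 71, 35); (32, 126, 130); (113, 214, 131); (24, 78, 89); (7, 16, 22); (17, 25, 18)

(97,71,35): 35²+71² = 6266 < 9409 = 97² → obtuse
(32,126,130): 32²+126² = 16900 = 130² → right
(113,214,131): 113²+131² = 29930 < 45796 = 214² → obtuse
(24,78,89): 24²+78² = 6660 < 7921 = 89² → obtuse
(7,16,22): 7²+16² = 305 < 484 = 22² → obtuse
(17,25,18): 17²+18² = 613 < 625 = 25² → obtuse
5 of the 6 are obtuse.

5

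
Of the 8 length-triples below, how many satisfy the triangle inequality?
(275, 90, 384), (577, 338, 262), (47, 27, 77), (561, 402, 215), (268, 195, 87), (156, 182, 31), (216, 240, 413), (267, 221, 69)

6

(90,275,384): 90+275 ≤ 384 → not valid
(262,338,577): 262+338 > 577 → valid
(27,47,77): 27+47 ≤ 77 → not valid
(215,402,561): 215+402 > 561 → valid
(87,195,268): 87+195 > 268 → valid
(31,156,182): 31+156 > 182 → valid
(216,240,413): 216+240 > 413 → valid
(69,221,267): 69+221 > 267 → valid
6 of the 8 triples form a triangle.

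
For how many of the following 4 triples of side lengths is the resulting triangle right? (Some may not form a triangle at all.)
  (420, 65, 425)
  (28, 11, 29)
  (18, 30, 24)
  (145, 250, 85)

(420,65,425): 65²+420² = 180625 = 425² → right
(28,11,29): 11²+28² = 905 > 841 = 29² → acute
(18,30,24): 18²+24² = 900 = 30² → right
(145,250,85): 85+145 ≤ 250, not a triangle
2 of the 4 are right.

2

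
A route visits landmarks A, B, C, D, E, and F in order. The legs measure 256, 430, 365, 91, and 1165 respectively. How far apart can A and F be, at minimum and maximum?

The maximum is all hops collinear in one direction: 256 + 430 + 365 + 91 + 1165 = 2307.
The longest hop is 1165; the others sum to 1142. Folding the others back against it leaves at least 1165 − 1142 = 23.

23 ≤ AF ≤ 2307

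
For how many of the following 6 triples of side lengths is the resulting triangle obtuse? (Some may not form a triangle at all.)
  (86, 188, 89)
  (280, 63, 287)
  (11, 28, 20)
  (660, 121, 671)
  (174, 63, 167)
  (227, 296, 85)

2

(86,188,89): 86+89 ≤ 188, not a triangle
(280,63,287): 63²+280² = 82369 = 287² → right
(11,28,20): 11²+20² = 521 < 784 = 28² → obtuse
(660,121,671): 121²+660² = 450241 = 671² → right
(174,63,167): 63²+167² = 31858 > 30276 = 174² → acute
(227,296,85): 85²+227² = 58754 < 87616 = 296² → obtuse
2 of the 6 are obtuse.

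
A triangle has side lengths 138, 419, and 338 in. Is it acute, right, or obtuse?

Compare the square of the longest side to the sum of squares of the other two: 138² + 338² = 133288 < 175561 = 419².

obtuse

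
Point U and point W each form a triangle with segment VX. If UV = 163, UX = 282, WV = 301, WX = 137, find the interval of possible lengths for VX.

164 < VX < 438

From triangle UVX: |163 − 282| < VX < 163 + 282, i.e. 119 < VX < 445.
From triangle WVX: 164 < VX < 438.
Both must hold, so VX lies in the intersection.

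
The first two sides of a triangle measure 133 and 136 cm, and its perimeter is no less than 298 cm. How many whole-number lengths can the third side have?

Triangle inequality: 3 < x < 269. Perimeter ≥ 298 gives x ≥ 298 − 133 − 136 = 29.
So 29 ≤ x < 269; integers 29 through 268: 240 values.

240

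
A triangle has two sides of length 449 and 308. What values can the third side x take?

141 < x < 757

By the triangle inequality, x must be less than 449 + 308 = 757 and greater than |449 − 308| = 141.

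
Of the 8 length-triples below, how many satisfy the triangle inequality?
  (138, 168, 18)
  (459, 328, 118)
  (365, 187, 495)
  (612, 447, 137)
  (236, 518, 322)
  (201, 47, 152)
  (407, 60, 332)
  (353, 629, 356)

3

(18,138,168): 18+138 ≤ 168 → not valid
(118,328,459): 118+328 ≤ 459 → not valid
(187,365,495): 187+365 > 495 → valid
(137,447,612): 137+447 ≤ 612 → not valid
(236,322,518): 236+322 > 518 → valid
(47,152,201): 47+152 ≤ 201 → not valid
(60,332,407): 60+332 ≤ 407 → not valid
(353,356,629): 353+356 > 629 → valid
3 of the 8 triples form a triangle.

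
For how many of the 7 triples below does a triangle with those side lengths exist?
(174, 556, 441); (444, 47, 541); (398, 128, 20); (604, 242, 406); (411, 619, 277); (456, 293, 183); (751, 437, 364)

5

(174,441,556): 174+441 > 556 → valid
(47,444,541): 47+444 ≤ 541 → not valid
(20,128,398): 20+128 ≤ 398 → not valid
(242,406,604): 242+406 > 604 → valid
(277,411,619): 277+411 > 619 → valid
(183,293,456): 183+293 > 456 → valid
(364,437,751): 364+437 > 751 → valid
5 of the 7 triples form a triangle.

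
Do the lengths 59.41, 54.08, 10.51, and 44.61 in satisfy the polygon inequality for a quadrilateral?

Yes

A quadrilateral exists iff every side is shorter than the sum of the others — equivalently, the longest side is less than the sum of the rest.
Longest side 59.41 < 109.20 (sum of the remaining 3), so yes.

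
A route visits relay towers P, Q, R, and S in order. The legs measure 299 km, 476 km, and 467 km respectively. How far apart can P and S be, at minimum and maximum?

The maximum is all hops collinear in one direction: 299 + 476 + 467 = 1242.
The longest hop is 476; the others sum to 766. Since 476 ≤ 766, the path can fold back on itself completely, so the minimum distance is 0.

0 ≤ PS ≤ 1242 km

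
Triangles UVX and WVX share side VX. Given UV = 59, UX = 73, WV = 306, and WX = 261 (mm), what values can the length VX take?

45 < VX < 132

From triangle UVX: |59 − 73| < VX < 59 + 73, i.e. 14 < VX < 132.
From triangle WVX: 45 < VX < 567.
Both must hold, so VX lies in the intersection.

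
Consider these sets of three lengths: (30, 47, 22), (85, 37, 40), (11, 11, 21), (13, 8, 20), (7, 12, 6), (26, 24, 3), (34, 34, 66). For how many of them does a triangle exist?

6

(22,30,47): 22+30 > 47 → valid
(37,40,85): 37+40 ≤ 85 → not valid
(11,11,21): 11+11 > 21 → valid
(8,13,20): 8+13 > 20 → valid
(6,7,12): 6+7 > 12 → valid
(3,24,26): 3+24 > 26 → valid
(34,34,66): 34+34 > 66 → valid
6 of the 7 triples form a triangle.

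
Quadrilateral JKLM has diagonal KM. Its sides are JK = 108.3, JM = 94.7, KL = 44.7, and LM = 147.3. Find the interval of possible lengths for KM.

102.6 < KM < 192.0

From triangle JKM: |108.3 − 94.7| < KM < 108.3 + 94.7, i.e. 13.6 < KM < 203.0.
From triangle LKM: 102.6 < KM < 192.0.
Both must hold, so KM lies in the intersection.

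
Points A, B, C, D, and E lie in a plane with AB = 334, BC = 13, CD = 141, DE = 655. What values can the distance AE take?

167 ≤ AE ≤ 1143

The maximum is all hops collinear in one direction: 334 + 13 + 141 + 655 = 1143.
The longest hop is 655; the others sum to 488. Folding the others back against it leaves at least 655 − 488 = 167.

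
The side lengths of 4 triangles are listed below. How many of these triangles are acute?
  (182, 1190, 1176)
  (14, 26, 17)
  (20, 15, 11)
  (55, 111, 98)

(182,1190,1176): 182²+1176² = 1416100 = 1190² → right
(14,26,17): 14²+17² = 485 < 676 = 26² → obtuse
(20,15,11): 11²+15² = 346 < 400 = 20² → obtuse
(55,111,98): 55²+98² = 12629 > 12321 = 111² → acute
1 of the 4 is acute.

1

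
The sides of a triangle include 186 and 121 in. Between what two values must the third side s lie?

65 < s < 307 (in)

By the triangle inequality, s must be less than 186 + 121 = 307 and greater than |186 − 121| = 65.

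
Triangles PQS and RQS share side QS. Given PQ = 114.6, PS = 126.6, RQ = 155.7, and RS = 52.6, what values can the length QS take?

From triangle PQS: |114.6 − 126.6| < QS < 114.6 + 126.6, i.e. 12.0 < QS < 241.2.
From triangle RQS: 103.1 < QS < 208.3.
Both must hold, so QS lies in the intersection.

103.1 < QS < 208.3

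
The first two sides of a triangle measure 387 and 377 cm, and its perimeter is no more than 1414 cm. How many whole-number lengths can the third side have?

640

Triangle inequality: 10 < x < 764. Perimeter ≤ 1414 gives x ≤ 1414 − 387 − 377 = 650.
So 10 < x ≤ 650; integers 11 through 650: 640 values.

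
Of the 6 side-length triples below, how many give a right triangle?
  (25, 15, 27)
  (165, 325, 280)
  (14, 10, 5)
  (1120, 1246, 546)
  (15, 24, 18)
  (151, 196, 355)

(25,15,27): 15²+25² = 850 > 729 = 27² → acute
(165,325,280): 165²+280² = 105625 = 325² → right
(14,10,5): 5²+10² = 125 < 196 = 14² → obtuse
(1120,1246,546): 546²+1120² = 1552516 = 1246² → right
(15,24,18): 15²+18² = 549 < 576 = 24² → obtuse
(151,196,355): 151+196 ≤ 355, not a triangle
2 of the 6 are right.

2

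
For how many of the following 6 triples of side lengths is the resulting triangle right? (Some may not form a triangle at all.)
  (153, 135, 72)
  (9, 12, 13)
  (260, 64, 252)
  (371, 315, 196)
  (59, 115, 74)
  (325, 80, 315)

(153,135,72): 72²+135² = 23409 = 153² → right
(9,12,13): 9²+12² = 225 > 169 = 13² → acute
(260,64,252): 64²+252² = 67600 = 260² → right
(371,315,196): 196²+315² = 137641 = 371² → right
(59,115,74): 59²+74² = 8957 < 13225 = 115² → obtuse
(325,80,315): 80²+315² = 105625 = 325² → right
4 of the 6 are right.

4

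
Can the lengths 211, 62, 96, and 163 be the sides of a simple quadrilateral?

Yes

A quadrilateral exists iff every side is shorter than the sum of the others — equivalently, the longest side is less than the sum of the rest.
Longest side 211 < 321 (sum of the remaining 3), so yes.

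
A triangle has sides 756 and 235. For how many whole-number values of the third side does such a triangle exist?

469

The third side lies in the open interval (521, 991).
Integers from 522 to 990 inclusive: 990 − 522 + 1 = 469.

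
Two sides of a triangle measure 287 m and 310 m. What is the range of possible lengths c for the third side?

By the triangle inequality, c must be less than 287 + 310 = 597 and greater than |287 − 310| = 23.

23 < c < 597 (m)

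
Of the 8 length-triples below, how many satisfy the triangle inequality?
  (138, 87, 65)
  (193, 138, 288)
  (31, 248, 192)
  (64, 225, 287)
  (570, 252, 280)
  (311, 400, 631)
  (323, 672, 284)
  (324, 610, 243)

(65,87,138): 65+87 > 138 → valid
(138,193,288): 138+193 > 288 → valid
(31,192,248): 31+192 ≤ 248 → not valid
(64,225,287): 64+225 > 287 → valid
(252,280,570): 252+280 ≤ 570 → not valid
(311,400,631): 311+400 > 631 → valid
(284,323,672): 284+323 ≤ 672 → not valid
(243,324,610): 243+324 ≤ 610 → not valid
4 of the 8 triples form a triangle.

4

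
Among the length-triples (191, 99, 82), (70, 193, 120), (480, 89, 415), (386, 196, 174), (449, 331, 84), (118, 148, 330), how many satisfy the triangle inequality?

(82,99,191): 82+99 ≤ 191 → not valid
(70,120,193): 70+120 ≤ 193 → not valid
(89,415,480): 89+415 > 480 → valid
(174,196,386): 174+196 ≤ 386 → not valid
(84,331,449): 84+331 ≤ 449 → not valid
(118,148,330): 118+148 ≤ 330 → not valid
1 of the 6 triples forms a triangle.

1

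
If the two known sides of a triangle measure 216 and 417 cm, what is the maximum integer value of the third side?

The third side must be strictly less than 216 + 417 = 633.
The largest integer below 633 is 632.

632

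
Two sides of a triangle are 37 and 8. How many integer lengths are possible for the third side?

The third side lies in the open interval (29, 45).
Integers from 30 to 44 inclusive: 44 − 30 + 1 = 15.

15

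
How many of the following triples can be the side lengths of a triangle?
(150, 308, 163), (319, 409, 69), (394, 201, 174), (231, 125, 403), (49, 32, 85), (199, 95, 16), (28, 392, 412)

2

(150,163,308): 150+163 > 308 → valid
(69,319,409): 69+319 ≤ 409 → not valid
(174,201,394): 174+201 ≤ 394 → not valid
(125,231,403): 125+231 ≤ 403 → not valid
(32,49,85): 32+49 ≤ 85 → not valid
(16,95,199): 16+95 ≤ 199 → not valid
(28,392,412): 28+392 > 412 → valid
2 of the 7 triples form a triangle.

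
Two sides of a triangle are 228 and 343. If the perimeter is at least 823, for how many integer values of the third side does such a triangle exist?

319

Triangle inequality: 115 < x < 571. Perimeter ≥ 823 gives x ≥ 823 − 228 − 343 = 252.
So 252 ≤ x < 571; integers 252 through 570: 319 values.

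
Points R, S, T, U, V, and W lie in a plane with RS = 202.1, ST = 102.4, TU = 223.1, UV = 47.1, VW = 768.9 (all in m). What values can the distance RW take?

The maximum is all hops collinear in one direction: 202.1 + 102.4 + 223.1 + 47.1 + 768.9 = 1343.6.
The longest hop is 768.9; the others sum to 574.7. Folding the others back against it leaves at least 768.9 − 574.7 = 194.2.

194.2 ≤ RW ≤ 1343.6 m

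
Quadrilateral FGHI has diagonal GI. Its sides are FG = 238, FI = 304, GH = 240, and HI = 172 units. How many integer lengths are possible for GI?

From triangle FGI: 66 < GI < 542.
From triangle HGI: 68 < GI < 412.
Intersection: 68 < GI < 412, so integers 69 through 411: 343 values.

343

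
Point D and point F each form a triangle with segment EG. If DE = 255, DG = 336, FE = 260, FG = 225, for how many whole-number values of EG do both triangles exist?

From triangle DEG: 81 < EG < 591.
From triangle FEG: 35 < EG < 485.
Intersection: 81 < EG < 485, so integers 82 through 484: 403 values.

403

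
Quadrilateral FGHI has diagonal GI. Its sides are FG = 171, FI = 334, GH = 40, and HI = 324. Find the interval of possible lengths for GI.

284 < GI < 364

From triangle FGI: |171 − 334| < GI < 171 + 334, i.e. 163 < GI < 505.
From triangle HGI: 284 < GI < 364.
Both must hold, so GI lies in the intersection.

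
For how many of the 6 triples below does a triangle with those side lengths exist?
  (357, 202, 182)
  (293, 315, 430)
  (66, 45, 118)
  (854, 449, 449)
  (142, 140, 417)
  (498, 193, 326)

(182,202,357): 182+202 > 357 → valid
(293,315,430): 293+315 > 430 → valid
(45,66,118): 45+66 ≤ 118 → not valid
(449,449,854): 449+449 > 854 → valid
(140,142,417): 140+142 ≤ 417 → not valid
(193,326,498): 193+326 > 498 → valid
4 of the 6 triples form a triangle.

4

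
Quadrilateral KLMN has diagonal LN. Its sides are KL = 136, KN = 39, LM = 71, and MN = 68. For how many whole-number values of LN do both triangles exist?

From triangle KLN: 97 < LN < 175.
From triangle MLN: 3 < LN < 139.
Intersection: 97 < LN < 139, so integers 98 through 138: 41 values.

41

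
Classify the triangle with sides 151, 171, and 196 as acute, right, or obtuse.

acute

Compare the square of the longest side to the sum of squares of the other two: 151² + 171² = 52042 > 38416 = 196².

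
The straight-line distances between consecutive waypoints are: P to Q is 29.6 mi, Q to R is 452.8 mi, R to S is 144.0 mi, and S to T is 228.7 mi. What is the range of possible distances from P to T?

The maximum is all hops collinear in one direction: 29.6 + 452.8 + 144.0 + 228.7 = 855.1.
The longest hop is 452.8; the others sum to 402.3. Folding the others back against it leaves at least 452.8 − 402.3 = 50.5.

50.5 ≤ PT ≤ 855.1 mi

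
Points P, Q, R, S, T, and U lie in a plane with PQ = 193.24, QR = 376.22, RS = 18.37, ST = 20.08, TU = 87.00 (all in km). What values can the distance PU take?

The maximum is all hops collinear in one direction: 193.24 + 376.22 + 18.37 + 20.08 + 87.00 = 694.91.
The longest hop is 376.22; the others sum to 318.69. Folding the others back against it leaves at least 376.22 − 318.69 = 57.53.

57.53 ≤ PU ≤ 694.91 km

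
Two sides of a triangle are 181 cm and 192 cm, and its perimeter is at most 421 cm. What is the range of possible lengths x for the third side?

Triangle inequality alone gives 11 < x < 373.
The perimeter condition gives x ≤ 421 − 181 − 192 = 48.
Intersecting the two: 11 < x ≤ 48.

11 < x ≤ 48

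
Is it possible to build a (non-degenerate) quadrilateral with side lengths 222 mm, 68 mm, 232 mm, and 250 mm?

A quadrilateral exists iff every side is shorter than the sum of the others — equivalently, the longest side is less than the sum of the rest.
Longest side 250 < 522 (sum of the remaining 3), so yes.

Yes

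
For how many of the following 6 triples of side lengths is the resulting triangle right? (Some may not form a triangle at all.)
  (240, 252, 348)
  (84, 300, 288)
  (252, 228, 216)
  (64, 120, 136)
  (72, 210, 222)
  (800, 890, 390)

(240,252,348): 240²+252² = 121104 = 348² → right
(84,300,288): 84²+288² = 90000 = 300² → right
(252,228,216): 216²+228² = 98640 > 63504 = 252² → acute
(64,120,136): 64²+120² = 18496 = 136² → right
(72,210,222): 72²+210² = 49284 = 222² → right
(800,890,390): 390²+800² = 792100 = 890² → right
5 of the 6 are right.

5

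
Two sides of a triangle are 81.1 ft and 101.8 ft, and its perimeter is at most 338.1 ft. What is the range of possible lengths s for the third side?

20.7 < s ≤ 155.2

Triangle inequality alone gives 20.7 < s < 182.9.
The perimeter condition gives s ≤ 338.1 − 81.1 − 101.8 = 155.2.
Intersecting the two: 20.7 < s ≤ 155.2.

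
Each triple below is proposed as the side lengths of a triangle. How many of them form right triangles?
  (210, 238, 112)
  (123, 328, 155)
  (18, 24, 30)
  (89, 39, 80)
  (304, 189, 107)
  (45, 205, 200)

(210,238,112): 112²+210² = 56644 = 238² → right
(123,328,155): 123+155 ≤ 328, not a triangle
(18,24,30): 18²+24² = 900 = 30² → right
(89,39,80): 39²+80² = 7921 = 89² → right
(304,189,107): 107+189 ≤ 304, not a triangle
(45,205,200): 45²+200² = 42025 = 205² → right
4 of the 6 are right.

4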